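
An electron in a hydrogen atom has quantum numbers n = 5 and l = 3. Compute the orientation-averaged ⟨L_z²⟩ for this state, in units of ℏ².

m_l runs from −3 to 3, i.e. {-3, -2, -1, 0, 1, 2, 3}.
Average of L_z² over 7 states: 28/7 ℏ² = 4 ℏ².

⟨L_z²⟩ = 4 ℏ²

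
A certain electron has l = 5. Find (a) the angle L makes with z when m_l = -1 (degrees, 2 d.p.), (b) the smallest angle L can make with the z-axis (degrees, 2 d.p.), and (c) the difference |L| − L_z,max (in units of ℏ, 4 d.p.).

For m_l = -1: cos θ = -1/√30, θ ≈ 100.52°.
cos θ_min = 5/√30, so θ_min ≈ 24.09°.
|L| − L_z,max = (√30 − 5)ℏ ≈ 0.4772ℏ.

θ(m_l=-1) ≈ 100.52°; θ_min ≈ 24.09°; |L|−L_z,max ≈ 0.4772ℏ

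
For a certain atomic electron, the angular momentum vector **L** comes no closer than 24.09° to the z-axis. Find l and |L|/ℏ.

l = 5, |L| = √30 ℏ ≈ 5.477ℏ

At minimum angle, m_l = l, so cos θ = l/√(l(l+1)); cos²θ = l/(l+1) = 0.8334.
l = cos²θ/sin²θ ≈ 5.
Then |L| = ℏ√(5·6) = √30 ℏ.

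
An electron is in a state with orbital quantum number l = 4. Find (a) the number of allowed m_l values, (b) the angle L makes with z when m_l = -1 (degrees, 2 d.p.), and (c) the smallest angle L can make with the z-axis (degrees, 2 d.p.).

There are 2l+1 = 9 values of m_l.
For m_l = -1: cos θ = -1/√20, θ ≈ 102.92°.
cos θ_min = 4/√20, so θ_min ≈ 26.57°.

9 values; θ(m_l=-1) ≈ 102.92°; θ_min ≈ 26.57°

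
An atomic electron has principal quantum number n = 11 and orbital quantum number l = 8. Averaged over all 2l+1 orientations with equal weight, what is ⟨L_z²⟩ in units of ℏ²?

m_l runs from −8 to 8, i.e. {-8, -7, -6, -5, -4, -3, -2, -1, 0, 1, 2, 3, 4, 5, 6, 7, 8}.
⟨L_z²⟩ = ℏ²·(Σ m_l²)/(2l+1) = ℏ²·408/17 = 24ℏ².

⟨L_z²⟩ = 24 ℏ²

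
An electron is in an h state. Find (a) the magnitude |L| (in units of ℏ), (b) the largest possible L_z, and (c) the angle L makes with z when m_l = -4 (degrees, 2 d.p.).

For an h orbital, l = 5.
|L| = ℏ√(5·6) = √30 ℏ ≈ 5.477ℏ.
L_z,max = lℏ = 5ℏ.
For m_l = -4: cos θ = -4/√30, θ ≈ 136.91°.

|L| = √30 ℏ ≈ 5.477ℏ; L_z,max = 5ℏ; θ(m_l=-4) ≈ 136.91°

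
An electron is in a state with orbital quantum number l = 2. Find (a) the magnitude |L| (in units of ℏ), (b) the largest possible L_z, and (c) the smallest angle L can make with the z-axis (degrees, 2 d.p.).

|L| = √6 ℏ ≈ 2.449ℏ; L_z,max = 2ℏ; θ_min ≈ 35.26°

|L| = ℏ√(2·3) = √6 ℏ ≈ 2.449ℏ.
L_z,max = lℏ = 2ℏ.
cos θ_min = 2/√6, so θ_min ≈ 35.26°.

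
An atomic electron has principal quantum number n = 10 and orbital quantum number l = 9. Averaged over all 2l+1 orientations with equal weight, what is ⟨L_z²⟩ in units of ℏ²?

⟨L_z²⟩ = 30 ℏ²

The allowed m_l values are -9, -8, -7, -6, -5, -4, -3, -2, -1, 0, 1, 2, 3, 4, 5, 6, 7, 8, 9.
⟨L_z²⟩ = ℏ²·(Σ m_l²)/(2l+1) = ℏ²·570/19 = 30ℏ².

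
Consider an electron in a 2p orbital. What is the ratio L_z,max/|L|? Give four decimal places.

L_z,max/|L| = 0.7071

2p means n = 2, l = 1.
|L| = √2 ℏ ≈ 1.4142ℏ, while L_z,max = lℏ = 1ℏ.
L_z,max/|L| = 1/√2 = 0.7071.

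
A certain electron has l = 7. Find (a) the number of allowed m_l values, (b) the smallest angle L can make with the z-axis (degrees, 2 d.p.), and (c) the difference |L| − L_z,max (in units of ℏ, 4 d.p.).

15 values; θ_min ≈ 20.70°; |L|−L_z,max ≈ 0.4833ℏ

There are 2l+1 = 15 values of m_l.
cos θ_min = 7/√56, so θ_min ≈ 20.70°.
|L| − L_z,max = (2√14 − 7)ℏ ≈ 0.4833ℏ.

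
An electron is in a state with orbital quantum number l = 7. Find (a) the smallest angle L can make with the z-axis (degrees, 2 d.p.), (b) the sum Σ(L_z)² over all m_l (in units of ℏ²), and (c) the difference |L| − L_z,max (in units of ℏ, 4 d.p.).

cos θ_min = 7/√56, so θ_min ≈ 20.70°.
Σ m_l² = 280, so Σ(L_z)² = 280 ℏ².
|L| − L_z,max = (2√14 − 7)ℏ ≈ 0.4833ℏ.

θ_min ≈ 20.70°; Σ(L_z)² = 280 ℏ²; |L|−L_z,max ≈ 0.4833ℏ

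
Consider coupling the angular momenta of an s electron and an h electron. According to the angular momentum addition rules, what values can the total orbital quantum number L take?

L = 5

By the triangle rule, |l₁ − l₂| ≤ L ≤ l₁ + l₂.
So L can be 5.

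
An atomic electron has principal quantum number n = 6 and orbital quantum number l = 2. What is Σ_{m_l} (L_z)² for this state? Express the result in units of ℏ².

Σ(L_z)² = 10 ℏ²

m_l ∈ {-2, -1, 0, 1, 2}.
Summing m² from −2 to 2: Σ m_l² = 10.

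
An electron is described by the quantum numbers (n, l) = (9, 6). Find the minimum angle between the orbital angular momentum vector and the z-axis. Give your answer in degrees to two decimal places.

|L| = √(l(l+1)) ℏ = √42 ℏ.
The smallest angle corresponds to the largest L_z, i.e. m_l = l = 6, giving L_z = 6ℏ.
cos θ_min = 6/√42, so θ_min ≈ 22.21°.

θ_min ≈ 22.21°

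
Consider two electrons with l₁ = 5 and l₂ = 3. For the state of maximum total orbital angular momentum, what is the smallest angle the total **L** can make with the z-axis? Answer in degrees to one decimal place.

L runs from |5 − 3| = 2 to 5 + 3 = 8.
L ∈ {2, 3, 4, 5, 6, 7, 8}.
The maximum is L = 8, with |L_tot| = ℏ√(8·9) = 6√2 ℏ.
The minimum angle with z is arccos(8/√72) ≈ 19.5°.

θ_min ≈ 19.5°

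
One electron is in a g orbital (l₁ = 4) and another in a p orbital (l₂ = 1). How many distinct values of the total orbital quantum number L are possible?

Angular momentum addition gives L = |l₁ − l₂|, …, l₁ + l₂.
So L can be 3, 4, 5.
That is 3 values.

3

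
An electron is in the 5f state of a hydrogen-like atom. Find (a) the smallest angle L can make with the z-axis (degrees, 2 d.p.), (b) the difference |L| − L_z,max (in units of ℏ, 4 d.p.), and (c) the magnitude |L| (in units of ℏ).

The 5f subshell has l = 3.
cos θ_min = 3/√12, so θ_min ≈ 30.00°.
|L| − L_z,max = (2√3 − 3)ℏ ≈ 0.4641ℏ.
|L| = ℏ√(3·4) = 2√3 ℏ ≈ 3.464ℏ.

θ_min ≈ 30.00°; |L|−L_z,max ≈ 0.4641ℏ; |L| = 2√3 ℏ ≈ 3.464ℏ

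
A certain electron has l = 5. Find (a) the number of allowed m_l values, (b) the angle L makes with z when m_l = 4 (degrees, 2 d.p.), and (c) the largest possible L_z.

There are 2l+1 = 11 values of m_l.
For m_l = 4: cos θ = 4/√30, θ ≈ 43.09°.
L_z,max = lℏ = 5ℏ.

11 values; θ(m_l=4) ≈ 43.09°; L_z,max = 5ℏ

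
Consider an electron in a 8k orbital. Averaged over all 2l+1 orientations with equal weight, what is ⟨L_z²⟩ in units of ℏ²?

⟨L_z²⟩ = 18.67 ℏ²

8k means n = 8, l = 7.
m_l runs from −7 to 7, i.e. {-7, -6, -5, -4, -3, -2, -1, 0, 1, 2, 3, 4, 5, 6, 7}.
⟨L_z²⟩ = ℏ²·l(l+1)/3 = 18.67ℏ².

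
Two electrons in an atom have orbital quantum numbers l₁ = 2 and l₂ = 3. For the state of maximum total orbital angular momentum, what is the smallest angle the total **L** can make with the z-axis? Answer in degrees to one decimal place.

L runs from |2 − 3| = 1 to 2 + 3 = 5.
L ∈ {1, 2, 3, 4, 5}.
The maximum is L = 5, with |L_tot| = ℏ√(5·6) = √30 ℏ.
The minimum angle with z is arccos(5/√30) ≈ 24.1°.

θ_min ≈ 24.1°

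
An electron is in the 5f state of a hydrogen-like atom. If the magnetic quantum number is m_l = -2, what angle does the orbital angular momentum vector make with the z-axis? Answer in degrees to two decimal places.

5f means n = 5, l = 3.
|L|² = l(l+1)ℏ² = 12ℏ², so |L| = 2√3 ℏ.
L_z = m_l ℏ = −2ℏ.
cos θ = L_z/|L| = -2/√12, so θ ≈ 125.26°.

θ ≈ 125.26°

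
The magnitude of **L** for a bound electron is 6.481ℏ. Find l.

l = 6

(|L|/ℏ)² = l(l+1) = 42.
l² + l − 42 = 0 ⇒ l = 6.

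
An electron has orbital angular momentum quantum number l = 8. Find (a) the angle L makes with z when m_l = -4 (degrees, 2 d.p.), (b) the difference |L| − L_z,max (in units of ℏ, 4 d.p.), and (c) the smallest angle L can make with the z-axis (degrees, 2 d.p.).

For m_l = -4: cos θ = -4/√72, θ ≈ 118.13°.
|L| − L_z,max = (6√2 − 8)ℏ ≈ 0.4853ℏ.
cos θ_min = 8/√72, so θ_min ≈ 19.47°.

θ(m_l=-4) ≈ 118.13°; |L|−L_z,max ≈ 0.4853ℏ; θ_min ≈ 19.47°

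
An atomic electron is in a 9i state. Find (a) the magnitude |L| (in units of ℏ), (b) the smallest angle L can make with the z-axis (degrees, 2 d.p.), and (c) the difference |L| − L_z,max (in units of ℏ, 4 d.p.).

|L| = √42 ℏ ≈ 6.481ℏ; θ_min ≈ 22.21°; |L|−L_z,max ≈ 0.4807ℏ

9i means n = 9, l = 6.
|L| = ℏ√(6·7) = √42 ℏ ≈ 6.481ℏ.
cos θ_min = 6/√42, so θ_min ≈ 22.21°.
|L| − L_z,max = (√42 − 6)ℏ ≈ 0.4807ℏ.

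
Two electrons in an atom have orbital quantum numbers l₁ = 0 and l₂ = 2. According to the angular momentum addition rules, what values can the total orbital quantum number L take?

L = 2

The total orbital quantum number L ranges from |l₁ − l₂| to l₁ + l₂ in integer steps.
So L can be 2.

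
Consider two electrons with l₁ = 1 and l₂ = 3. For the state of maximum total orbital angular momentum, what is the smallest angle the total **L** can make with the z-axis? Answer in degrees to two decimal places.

L runs from |1 − 3| = 2 to 1 + 3 = 4.
Allowed values: L = 2, 3, 4.
The maximum is L = 4, with |L_tot| = ℏ√(4·5) = 2√5 ℏ.
The minimum angle with z is arccos(4/√20) ≈ 26.57°.

θ_min ≈ 26.57°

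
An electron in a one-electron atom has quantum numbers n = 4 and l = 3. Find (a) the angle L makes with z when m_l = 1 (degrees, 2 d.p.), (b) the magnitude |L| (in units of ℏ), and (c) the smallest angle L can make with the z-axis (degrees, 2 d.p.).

For m_l = 1: cos θ = 1/√12, θ ≈ 73.22°.
|L| = ℏ√(3·4) = 2√3 ℏ ≈ 3.464ℏ.
cos θ_min = 3/√12, so θ_min ≈ 30.00°.

θ(m_l=1) ≈ 73.22°; |L| = 2√3 ℏ ≈ 3.464ℏ; θ_min ≈ 30.00°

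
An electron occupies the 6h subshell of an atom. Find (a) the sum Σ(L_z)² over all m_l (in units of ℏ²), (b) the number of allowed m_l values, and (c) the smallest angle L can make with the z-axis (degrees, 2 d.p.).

6h means n = 6, l = 5.
Σ m_l² = 110, so Σ(L_z)² = 110 ℏ².
There are 2l+1 = 11 values of m_l.
cos θ_min = 5/√30, so θ_min ≈ 24.09°.

Σ(L_z)² = 110 ℏ²; 11 values; θ_min ≈ 24.09°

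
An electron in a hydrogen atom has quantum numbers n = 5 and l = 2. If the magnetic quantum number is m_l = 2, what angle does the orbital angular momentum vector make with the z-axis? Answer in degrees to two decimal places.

θ ≈ 35.26°

|L| = ℏ√(l(l+1)) = √6 ℏ.
L_z = m_l ℏ = 2ℏ.
cos θ = L_z/|L| = 2/√6, so θ ≈ 35.26°.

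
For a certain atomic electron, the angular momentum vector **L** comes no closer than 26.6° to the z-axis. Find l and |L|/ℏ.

l = 4, |L| = 2√5 ℏ ≈ 4.472ℏ

cos θ_min = l/√(l(l+1)) = √(l/(l+1)), so l/(l+1) = cos²(26.6°) = 0.7995.
Solving: l = 4.
Then |L| = ℏ√(4·5) = 2√5 ℏ.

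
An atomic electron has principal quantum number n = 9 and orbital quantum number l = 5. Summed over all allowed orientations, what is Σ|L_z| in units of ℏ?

Σ|L_z| = 30 ℏ

m_l ∈ {-5, -4, -3, -2, -1, 0, 1, 2, 3, 4, 5}.
Σ|m_l| = 2·5(5+1)/2 = 30.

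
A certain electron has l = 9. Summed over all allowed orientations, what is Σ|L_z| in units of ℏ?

Σ|L_z| = 90 ℏ

m_l ∈ {-9, -8, -7, -6, -5, -4, -3, -2, -1, 0, 1, 2, 3, 4, 5, 6, 7, 8, 9}.
Σ|m_l| = 2·9(9+1)/2 = 90.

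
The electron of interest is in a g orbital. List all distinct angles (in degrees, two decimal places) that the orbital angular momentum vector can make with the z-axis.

The letter g corresponds to l = 4.
|L| = √(l(l+1)) ℏ = 2√5 ℏ.
cos θ = m_l/√20 for each m_l ∈ {-4, -3, -2, -1, 0, 1, 2, 3, 4}.

θ ∈ {26.57°, 47.87°, 63.43°, 77.08°, 90.00°, 102.92°, 116.57°, 132.13°, 153.43°}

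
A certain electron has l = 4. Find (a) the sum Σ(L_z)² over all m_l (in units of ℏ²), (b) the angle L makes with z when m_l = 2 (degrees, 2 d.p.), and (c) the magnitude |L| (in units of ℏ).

Σ(L_z)² = 60 ℏ²; θ(m_l=2) ≈ 63.43°; |L| = 2√5 ℏ ≈ 4.472ℏ

Σ m_l² = 60, so Σ(L_z)² = 60 ℏ².
For m_l = 2: cos θ = 2/√20, θ ≈ 63.43°.
|L| = ℏ√(4·5) = 2√5 ℏ ≈ 4.472ℏ.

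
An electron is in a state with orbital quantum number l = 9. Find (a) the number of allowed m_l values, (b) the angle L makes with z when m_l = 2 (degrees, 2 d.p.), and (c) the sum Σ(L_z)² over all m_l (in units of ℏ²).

There are 2l+1 = 19 values of m_l.
For m_l = 2: cos θ = 2/√90, θ ≈ 77.83°.
Σ m_l² = 570, so Σ(L_z)² = 570 ℏ².

19 values; θ(m_l=2) ≈ 77.83°; Σ(L_z)² = 570 ℏ²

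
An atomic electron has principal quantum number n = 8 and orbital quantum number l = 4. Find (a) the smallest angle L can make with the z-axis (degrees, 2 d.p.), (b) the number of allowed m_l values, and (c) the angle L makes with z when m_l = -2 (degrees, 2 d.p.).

cos θ_min = 4/√20, so θ_min ≈ 26.57°.
There are 2l+1 = 9 values of m_l.
For m_l = -2: cos θ = -2/√20, θ ≈ 116.57°.

θ_min ≈ 26.57°; 9 values; θ(m_l=-2) ≈ 116.57°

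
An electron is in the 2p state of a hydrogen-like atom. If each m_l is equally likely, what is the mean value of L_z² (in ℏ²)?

For 2p, l = 1.
The allowed m_l values are -1, 0, 1.
Average of L_z² over 3 states: 2/3 ℏ² = 0.6667 ℏ².

⟨L_z²⟩ = 0.6667 ℏ²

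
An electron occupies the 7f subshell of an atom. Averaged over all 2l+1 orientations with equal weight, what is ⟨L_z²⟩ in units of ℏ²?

For 7f, l = 3.
m_l runs from −3 to 3, i.e. {-3, -2, -1, 0, 1, 2, 3}.
⟨L_z²⟩ = ℏ²·l(l+1)/3 = 4ℏ².

⟨L_z²⟩ = 4 ℏ²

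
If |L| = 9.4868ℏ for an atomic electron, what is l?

|L| = ℏ√(l(l+1)), so l(l+1) = 90.
l² + l − 90 = 0 ⇒ l = 9.

l = 9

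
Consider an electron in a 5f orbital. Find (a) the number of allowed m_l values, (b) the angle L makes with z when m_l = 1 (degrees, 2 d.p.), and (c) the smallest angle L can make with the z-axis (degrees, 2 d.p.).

7 values; θ(m_l=1) ≈ 73.22°; θ_min ≈ 30.00°

For 5f, l = 3.
There are 2l+1 = 7 values of m_l.
For m_l = 1: cos θ = 1/√12, θ ≈ 73.22°.
cos θ_min = 3/√12, so θ_min ≈ 30.00°.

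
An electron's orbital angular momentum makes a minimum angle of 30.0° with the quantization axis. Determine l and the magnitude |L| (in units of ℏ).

l = 3, |L| = 2√3 ℏ ≈ 3.464ℏ

At minimum angle, m_l = l, so cos θ = l/√(l(l+1)); cos²θ = l/(l+1) = 0.7500.
Solving: l = 3.
Then |L| = ℏ√(3·4) = 2√3 ℏ.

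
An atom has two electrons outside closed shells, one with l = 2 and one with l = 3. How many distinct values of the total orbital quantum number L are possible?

5

The total orbital quantum number L ranges from |l₁ − l₂| to l₁ + l₂ in integer steps.
Allowed values: L = 1, 2, 3, 4, 5.
That is 5 values.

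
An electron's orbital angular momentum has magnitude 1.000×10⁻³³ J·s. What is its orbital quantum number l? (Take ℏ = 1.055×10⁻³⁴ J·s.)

l = 9

Dividing by ℏ: |L|/ℏ ≈ 9.479.
l(l+1) ≈ 9.479² ≈ 89.85, so l = 9.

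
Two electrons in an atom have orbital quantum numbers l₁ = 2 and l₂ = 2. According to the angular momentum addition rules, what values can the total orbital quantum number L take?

L = 0, 1, 2, 3, 4

L runs from |2 − 2| = 0 to 2 + 2 = 4.
L ∈ {0, 1, 2, 3, 4}.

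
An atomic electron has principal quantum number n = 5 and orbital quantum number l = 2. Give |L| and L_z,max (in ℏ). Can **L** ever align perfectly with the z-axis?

No: L_z,max = 2ℏ < |L| = √6 ℏ ≈ 2.449ℏ

|L| = √6 ℏ ≈ 2.4495ℏ, while L_z,max = lℏ = 2ℏ.
Since |L| > L_z,max, the vector can never point exactly along z; the closest it comes is θ_min = arccos(2/√6) ≈ 35.3°.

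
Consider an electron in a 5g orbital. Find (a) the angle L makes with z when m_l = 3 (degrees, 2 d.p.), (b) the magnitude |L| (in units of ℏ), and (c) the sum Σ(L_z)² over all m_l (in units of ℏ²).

The 5g subshell has l = 4.
For m_l = 3: cos θ = 3/√20, θ ≈ 47.87°.
|L| = ℏ√(4·5) = 2√5 ℏ ≈ 4.472ℏ.
Σ m_l² = 60, so Σ(L_z)² = 60 ℏ².

θ(m_l=3) ≈ 47.87°; |L| = 2√5 ℏ ≈ 4.472ℏ; Σ(L_z)² = 60 ℏ²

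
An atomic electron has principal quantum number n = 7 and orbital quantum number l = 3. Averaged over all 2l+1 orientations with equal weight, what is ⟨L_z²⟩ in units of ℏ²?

⟨L_z²⟩ = 4 ℏ²

m_l ∈ {-3, -2, -1, 0, 1, 2, 3}.
⟨L_z²⟩ = ℏ²·(Σ m_l²)/(2l+1) = ℏ²·28/7 = 4ℏ².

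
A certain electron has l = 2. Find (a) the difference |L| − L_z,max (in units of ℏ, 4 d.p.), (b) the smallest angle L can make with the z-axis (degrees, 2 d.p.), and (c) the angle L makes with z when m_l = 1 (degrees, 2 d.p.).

|L|−L_z,max ≈ 0.4495ℏ; θ_min ≈ 35.26°; θ(m_l=1) ≈ 65.91°

|L| − L_z,max = (√6 − 2)ℏ ≈ 0.4495ℏ.
cos θ_min = 2/√6, so θ_min ≈ 35.26°.
For m_l = 1: cos θ = 1/√6, θ ≈ 65.91°.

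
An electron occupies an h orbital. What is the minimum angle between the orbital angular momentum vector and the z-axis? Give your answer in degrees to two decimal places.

The letter h corresponds to l = 5.
|L| = √(l(l+1)) ℏ = √30 ℏ.
The smallest angle corresponds to the largest L_z, i.e. m_l = l = 5, giving L_z = 5ℏ.
cos θ_min = 5/√30, so θ_min ≈ 24.09°.

θ_min ≈ 24.09°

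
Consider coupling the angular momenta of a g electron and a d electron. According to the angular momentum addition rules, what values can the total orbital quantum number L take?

By the triangle rule, |l₁ − l₂| ≤ L ≤ l₁ + l₂.
Allowed values: L = 2, 3, 4, 5, 6.

L = 2, 3, 4, 5, 6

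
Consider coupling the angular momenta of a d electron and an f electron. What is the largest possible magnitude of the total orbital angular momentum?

|L_tot|_max = √30 ℏ ≈ 5.477ℏ

Angular momentum addition gives L = |l₁ − l₂|, …, l₁ + l₂.
Allowed values: L = 1, 2, 3, 4, 5.
The largest magnitude corresponds to L = 5: |L_tot| = ℏ√(5·6) = √30 ℏ.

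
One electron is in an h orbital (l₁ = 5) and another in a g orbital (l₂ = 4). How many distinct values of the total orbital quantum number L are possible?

9

Angular momentum addition gives L = |l₁ − l₂|, …, l₁ + l₂.
So L can be 1, 2, 3, 4, 5, 6, 7, 8, 9.
That is 9 values.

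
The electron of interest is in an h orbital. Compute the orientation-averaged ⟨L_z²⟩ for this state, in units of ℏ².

The letter h corresponds to l = 5.
m_l runs from −5 to 5, i.e. {-5, -4, -3, -2, -1, 0, 1, 2, 3, 4, 5}.
⟨L_z²⟩ = ℏ²·(Σ m_l²)/(2l+1) = ℏ²·110/11 = 10ℏ².

⟨L_z²⟩ = 10 ℏ²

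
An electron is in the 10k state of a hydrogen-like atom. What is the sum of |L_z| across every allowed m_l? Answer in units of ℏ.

10k means n = 10, l = 7.
m_l ∈ {-7, -6, -5, -4, -3, -2, -1, 0, 1, 2, 3, 4, 5, 6, 7}.
Σ|m_l| = 2(1+2+…+7) = 56.

Σ|L_z| = 56 ℏ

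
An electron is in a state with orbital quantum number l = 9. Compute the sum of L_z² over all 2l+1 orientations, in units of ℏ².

Σ(L_z)² = 570 ℏ²

The allowed m_l values are -9, -8, -7, -6, -5, -4, -3, -2, -1, 0, 1, 2, 3, 4, 5, 6, 7, 8, 9.
Σ m_l² = l(l+1)(2l+1)/3 = 9·10·19/3 = 570.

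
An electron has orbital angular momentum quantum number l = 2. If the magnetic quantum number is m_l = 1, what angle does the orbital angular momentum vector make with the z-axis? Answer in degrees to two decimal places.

θ ≈ 65.91°

|L|² = l(l+1)ℏ² = 6ℏ², so |L| = √6 ℏ.
L_z = m_l ℏ = 1ℏ.
cos θ = L_z/|L| = 1/√6, so θ ≈ 65.91°.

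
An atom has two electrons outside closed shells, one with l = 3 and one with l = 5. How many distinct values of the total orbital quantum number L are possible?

7

By the triangle rule, |l₁ − l₂| ≤ L ≤ l₁ + l₂.
Allowed values: L = 2, 3, 4, 5, 6, 7, 8.
That is 7 values.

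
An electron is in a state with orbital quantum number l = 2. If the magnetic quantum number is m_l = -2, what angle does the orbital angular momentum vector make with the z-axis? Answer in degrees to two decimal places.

|L|² = l(l+1)ℏ² = 6ℏ², so |L| = √6 ℏ.
L_z = m_l ℏ = −2ℏ.
cos θ = L_z/|L| = -2/√6, so θ ≈ 144.74°.

θ ≈ 144.74°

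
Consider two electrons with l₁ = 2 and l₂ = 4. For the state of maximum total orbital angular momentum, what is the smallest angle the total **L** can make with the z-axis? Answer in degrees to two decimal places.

By the triangle rule, |l₁ − l₂| ≤ L ≤ l₁ + l₂.
So L can be 2, 3, 4, 5, 6.
The maximum is L = 6, with |L_tot| = ℏ√(6·7) = √42 ℏ.
The minimum angle with z is arccos(6/√42) ≈ 22.21°.

θ_min ≈ 22.21°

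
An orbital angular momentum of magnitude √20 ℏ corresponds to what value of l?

l = 4

(|L|/ℏ)² = l(l+1) = 20.
l² + l − 20 = 0 ⇒ l = 4.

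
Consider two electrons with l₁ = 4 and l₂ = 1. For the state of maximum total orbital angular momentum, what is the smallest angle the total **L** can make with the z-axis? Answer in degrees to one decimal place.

The total orbital quantum number L ranges from |l₁ − l₂| to l₁ + l₂ in integer steps.
L ∈ {3, 4, 5}.
The maximum is L = 5, with |L_tot| = ℏ√(5·6) = √30 ℏ.
The minimum angle with z is arccos(5/√30) ≈ 24.1°.

θ_min ≈ 24.1°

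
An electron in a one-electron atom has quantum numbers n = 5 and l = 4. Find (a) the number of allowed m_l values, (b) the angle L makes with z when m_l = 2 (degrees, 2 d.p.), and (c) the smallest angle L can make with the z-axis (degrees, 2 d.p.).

9 values; θ(m_l=2) ≈ 63.43°; θ_min ≈ 26.57°

There are 2l+1 = 9 values of m_l.
For m_l = 2: cos θ = 2/√20, θ ≈ 63.43°.
cos θ_min = 4/√20, so θ_min ≈ 26.57°.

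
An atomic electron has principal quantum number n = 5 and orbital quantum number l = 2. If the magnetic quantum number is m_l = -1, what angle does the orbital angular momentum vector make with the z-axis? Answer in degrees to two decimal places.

|L|² = l(l+1)ℏ² = 6ℏ², so |L| = √6 ℏ.
L_z = m_l ℏ = −1ℏ.
cos θ = L_z/|L| = -1/√6, so θ ≈ 114.09°.

θ ≈ 114.09°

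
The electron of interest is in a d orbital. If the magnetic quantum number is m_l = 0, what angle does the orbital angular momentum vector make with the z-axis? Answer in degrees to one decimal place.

For a d orbital, l = 2.
|L| = ℏ√(l(l+1)) = √6 ℏ.
L_z = m_l ℏ = 0ℏ.
cos θ = L_z/|L| = 0/√6, so θ ≈ 90.0°.

θ ≈ 90.0°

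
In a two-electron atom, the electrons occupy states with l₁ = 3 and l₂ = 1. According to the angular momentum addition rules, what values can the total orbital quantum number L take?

By the triangle rule, |l₁ − l₂| ≤ L ≤ l₁ + l₂.
So L can be 2, 3, 4.

L = 2, 3, 4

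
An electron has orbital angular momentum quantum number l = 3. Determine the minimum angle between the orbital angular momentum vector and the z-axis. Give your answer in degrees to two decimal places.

|L|² = l(l+1)ℏ² = 12ℏ², so |L| = 2√3 ℏ.
The smallest angle corresponds to the largest L_z, i.e. m_l = l = 3, giving L_z = 3ℏ.
cos θ_min = 3/√12, so θ_min ≈ 30.00°.

θ_min ≈ 30.00°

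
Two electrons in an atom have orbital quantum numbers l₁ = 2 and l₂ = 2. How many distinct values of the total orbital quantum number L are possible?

The total orbital quantum number L ranges from |l₁ − l₂| to l₁ + l₂ in integer steps.
So L can be 0, 1, 2, 3, 4.
That is 5 values.

5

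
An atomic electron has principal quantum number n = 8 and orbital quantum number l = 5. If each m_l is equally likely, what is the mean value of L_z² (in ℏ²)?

m_l ∈ {-5, -4, -3, -2, -1, 0, 1, 2, 3, 4, 5}.
⟨L_z²⟩ = ℏ²·(Σ m_l²)/(2l+1) = ℏ²·110/11 = 10ℏ².

⟨L_z²⟩ = 10 ℏ²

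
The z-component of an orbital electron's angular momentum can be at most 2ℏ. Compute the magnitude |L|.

Since max m_l = l, l = 2.
|L| = √(l(l+1)) ℏ = √6 ℏ.

|L| = √6 ℏ ≈ 2.449ℏ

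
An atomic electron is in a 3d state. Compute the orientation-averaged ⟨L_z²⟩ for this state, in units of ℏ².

3d means n = 3, l = 2.
m_l runs from −2 to 2, i.e. {-2, -1, 0, 1, 2}.
⟨L_z²⟩ = ℏ²·(Σ m_l²)/(2l+1) = ℏ²·10/5 = 2ℏ².

⟨L_z²⟩ = 2 ℏ²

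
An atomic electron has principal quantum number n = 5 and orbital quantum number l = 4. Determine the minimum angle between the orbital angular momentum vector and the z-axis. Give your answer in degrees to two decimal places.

θ_min ≈ 26.57°

|L|² = l(l+1)ℏ² = 20ℏ², so |L| = 2√5 ℏ.
The smallest angle corresponds to the largest L_z, i.e. m_l = l = 4, giving L_z = 4ℏ.
cos θ_min = 4/√20, so θ_min ≈ 26.57°.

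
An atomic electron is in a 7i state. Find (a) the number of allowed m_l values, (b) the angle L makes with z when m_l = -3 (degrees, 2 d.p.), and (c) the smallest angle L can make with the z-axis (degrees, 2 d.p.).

For 7i, l = 6.
There are 2l+1 = 13 values of m_l.
For m_l = -3: cos θ = -3/√42, θ ≈ 117.58°.
cos θ_min = 6/√42, so θ_min ≈ 22.21°.

13 values; θ(m_l=-3) ≈ 117.58°; θ_min ≈ 22.21°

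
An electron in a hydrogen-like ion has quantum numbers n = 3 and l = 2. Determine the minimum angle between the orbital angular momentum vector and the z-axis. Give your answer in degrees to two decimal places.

|L|² = l(l+1)ℏ² = 6ℏ², so |L| = √6 ℏ.
The smallest angle corresponds to the largest L_z, i.e. m_l = l = 2, giving L_z = 2ℏ.
cos θ_min = 2/√6, so θ_min ≈ 35.26°.

θ_min ≈ 35.26°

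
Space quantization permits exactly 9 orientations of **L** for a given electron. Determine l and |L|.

9 = 2l + 1, so l = (9−1)/2 = 4.
Then |L| = √(l(l+1)) ℏ = 2√5 ℏ.

l = 4, |L| = 2√5 ℏ ≈ 4.472ℏ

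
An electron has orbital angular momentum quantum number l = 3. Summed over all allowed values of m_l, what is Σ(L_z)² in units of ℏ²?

m_l runs from −3 to 3, i.e. {-3, -2, -1, 0, 1, 2, 3}.
Σ m_l² = 2·(1 + 4 + 9) = 28.

Σ(L_z)² = 28 ℏ²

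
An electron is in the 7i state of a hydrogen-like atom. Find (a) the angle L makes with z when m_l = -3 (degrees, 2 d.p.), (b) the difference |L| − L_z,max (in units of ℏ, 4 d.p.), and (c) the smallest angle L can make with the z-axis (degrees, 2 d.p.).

θ(m_l=-3) ≈ 117.58°; |L|−L_z,max ≈ 0.4807ℏ; θ_min ≈ 22.21°

7i means n = 7, l = 6.
For m_l = -3: cos θ = -3/√42, θ ≈ 117.58°.
|L| − L_z,max = (√42 − 6)ℏ ≈ 0.4807ℏ.
cos θ_min = 6/√42, so θ_min ≈ 22.21°.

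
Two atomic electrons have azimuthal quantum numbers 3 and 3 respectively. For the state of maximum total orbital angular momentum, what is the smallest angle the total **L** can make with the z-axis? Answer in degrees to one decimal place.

Angular momentum addition gives L = |l₁ − l₂|, …, l₁ + l₂.
Allowed values: L = 0, 1, 2, 3, 4, 5, 6.
The maximum is L = 6, with |L_tot| = ℏ√(6·7) = √42 ℏ.
The minimum angle with z is arccos(6/√42) ≈ 22.2°.

θ_min ≈ 22.2°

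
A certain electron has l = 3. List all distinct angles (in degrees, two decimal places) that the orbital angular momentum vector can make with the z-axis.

θ ∈ {30.00°, 54.74°, 73.22°, 90.00°, 106.78°, 125.26°, 150.00°}

|L| = ℏ√(l(l+1)) = 2√3 ℏ.
cos θ = m_l/√12 for each m_l ∈ {-3, -2, -1, 0, 1, 2, 3}.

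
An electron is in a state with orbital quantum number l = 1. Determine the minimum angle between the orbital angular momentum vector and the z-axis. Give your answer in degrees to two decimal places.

θ_min ≈ 45.00°

|L| = ℏ√(l(l+1)) = √2 ℏ.
The smallest angle corresponds to the largest L_z, i.e. m_l = l = 1, giving L_z = 1ℏ.
cos θ_min = 1/√2, so θ_min ≈ 45.00°.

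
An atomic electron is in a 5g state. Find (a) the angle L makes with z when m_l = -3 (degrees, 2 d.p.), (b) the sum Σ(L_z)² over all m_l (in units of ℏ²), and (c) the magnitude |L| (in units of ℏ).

The 5g subshell has l = 4.
For m_l = -3: cos θ = -3/√20, θ ≈ 132.13°.
Σ m_l² = 60, so Σ(L_z)² = 60 ℏ².
|L| = ℏ√(4·5) = 2√5 ℏ ≈ 4.472ℏ.

θ(m_l=-3) ≈ 132.13°; Σ(L_z)² = 60 ℏ²; |L| = 2√5 ℏ ≈ 4.472ℏ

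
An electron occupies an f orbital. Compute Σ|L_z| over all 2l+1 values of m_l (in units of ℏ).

Σ|L_z| = 12 ℏ

For an f orbital, l = 3.
The allowed m_l values are -3, -2, -1, 0, 1, 2, 3.
Σ|m_l| = 2(1+2+…+3) = 12.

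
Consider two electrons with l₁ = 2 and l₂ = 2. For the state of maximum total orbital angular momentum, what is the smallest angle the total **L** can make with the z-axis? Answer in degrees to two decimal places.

θ_min ≈ 26.57°

Angular momentum addition gives L = |l₁ − l₂|, …, l₁ + l₂.
L ∈ {0, 1, 2, 3, 4}.
The maximum is L = 4, with |L_tot| = ℏ√(4·5) = 2√5 ℏ.
The minimum angle with z is arccos(4/√20) ≈ 26.57°.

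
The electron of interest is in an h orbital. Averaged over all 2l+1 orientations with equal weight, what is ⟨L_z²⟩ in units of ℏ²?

For an h orbital, l = 5.
The allowed m_l values are -5, -4, -3, -2, -1, 0, 1, 2, 3, 4, 5.
⟨L_z²⟩ = ℏ²·(Σ m_l²)/(2l+1) = ℏ²·110/11 = 10ℏ².

⟨L_z²⟩ = 10 ℏ²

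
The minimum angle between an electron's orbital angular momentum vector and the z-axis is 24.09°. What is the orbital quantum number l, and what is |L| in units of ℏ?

cos²θ_min = l/(l+1) = 0.8334.
Solving: l = 5.
Then |L| = ℏ√(5·6) = √30 ℏ.

l = 5, |L| = √30 ℏ ≈ 5.477ℏ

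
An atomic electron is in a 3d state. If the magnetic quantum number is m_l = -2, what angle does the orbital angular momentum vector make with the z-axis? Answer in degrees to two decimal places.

3d means n = 3, l = 2.
|L|² = l(l+1)ℏ² = 6ℏ², so |L| = √6 ℏ.
L_z = m_l ℏ = −2ℏ.
cos θ = L_z/|L| = -2/√6, so θ ≈ 144.74°.

θ ≈ 144.74°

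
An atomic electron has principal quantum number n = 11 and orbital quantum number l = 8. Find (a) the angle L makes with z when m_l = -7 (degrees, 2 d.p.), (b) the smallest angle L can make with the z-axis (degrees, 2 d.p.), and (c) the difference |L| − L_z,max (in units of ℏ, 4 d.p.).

For m_l = -7: cos θ = -7/√72, θ ≈ 145.58°.
cos θ_min = 8/√72, so θ_min ≈ 19.47°.
|L| − L_z,max = (6√2 − 8)ℏ ≈ 0.4853ℏ.

θ(m_l=-7) ≈ 145.58°; θ_min ≈ 19.47°; |L|−L_z,max ≈ 0.4853ℏ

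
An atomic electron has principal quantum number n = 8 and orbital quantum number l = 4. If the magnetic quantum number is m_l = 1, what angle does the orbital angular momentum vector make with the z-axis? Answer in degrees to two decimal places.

|L| = ℏ√(l(l+1)) = 2√5 ℏ.
L_z = m_l ℏ = 1ℏ.
cos θ = L_z/|L| = 1/√20, so θ ≈ 77.08°.

θ ≈ 77.08°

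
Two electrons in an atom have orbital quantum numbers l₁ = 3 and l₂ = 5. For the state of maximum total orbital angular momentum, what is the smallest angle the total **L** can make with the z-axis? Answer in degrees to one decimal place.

L runs from |3 − 5| = 2 to 3 + 5 = 8.
L ∈ {2, 3, 4, 5, 6, 7, 8}.
The maximum is L = 8, with |L_tot| = ℏ√(8·9) = 6√2 ℏ.
The minimum angle with z is arccos(8/√72) ≈ 19.5°.

θ_min ≈ 19.5°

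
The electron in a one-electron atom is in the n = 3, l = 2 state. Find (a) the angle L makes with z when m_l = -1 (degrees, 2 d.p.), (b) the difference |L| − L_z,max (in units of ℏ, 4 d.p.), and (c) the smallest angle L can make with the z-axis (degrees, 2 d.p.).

For m_l = -1: cos θ = -1/√6, θ ≈ 114.09°.
|L| − L_z,max = (√6 − 2)ℏ ≈ 0.4495ℏ.
cos θ_min = 2/√6, so θ_min ≈ 35.26°.

θ(m_l=-1) ≈ 114.09°; |L|−L_z,max ≈ 0.4495ℏ; θ_min ≈ 35.26°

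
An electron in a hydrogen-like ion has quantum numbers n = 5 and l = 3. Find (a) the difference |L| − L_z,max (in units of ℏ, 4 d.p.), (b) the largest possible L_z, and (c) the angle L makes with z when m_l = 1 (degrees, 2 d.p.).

|L| − L_z,max = (2√3 − 3)ℏ ≈ 0.4641ℏ.
L_z,max = lℏ = 3ℏ.
For m_l = 1: cos θ = 1/√12, θ ≈ 73.22°.

|L|−L_z,max ≈ 0.4641ℏ; L_z,max = 3ℏ; θ(m_l=1) ≈ 73.22°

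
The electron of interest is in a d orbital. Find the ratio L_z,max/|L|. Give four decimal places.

L_z,max/|L| = 0.8165

The letter d corresponds to l = 2.
|L| = √6 ℏ ≈ 2.4495ℏ, while L_z,max = lℏ = 2ℏ.
L_z,max/|L| = 2/√6 = 0.8165.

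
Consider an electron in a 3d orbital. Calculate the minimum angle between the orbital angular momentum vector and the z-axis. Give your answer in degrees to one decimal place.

The 3d subshell has l = 2.
|L|² = l(l+1)ℏ² = 6ℏ², so |L| = √6 ℏ.
The smallest angle corresponds to the largest L_z, i.e. m_l = l = 2, giving L_z = 2ℏ.
cos θ_min = 2/√6, so θ_min ≈ 35.3°.

θ_min ≈ 35.3°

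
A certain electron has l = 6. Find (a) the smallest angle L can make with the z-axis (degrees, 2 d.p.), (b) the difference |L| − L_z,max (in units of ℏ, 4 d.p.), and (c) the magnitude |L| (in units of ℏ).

cos θ_min = 6/√42, so θ_min ≈ 22.21°.
|L| − L_z,max = (√42 − 6)ℏ ≈ 0.4807ℏ.
|L| = ℏ√(6·7) = √42 ℏ ≈ 6.481ℏ.

θ_min ≈ 22.21°; |L|−L_z,max ≈ 0.4807ℏ; |L| = √42 ℏ ≈ 6.481ℏ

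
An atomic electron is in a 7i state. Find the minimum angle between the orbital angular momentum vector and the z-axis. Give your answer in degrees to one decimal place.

θ_min ≈ 22.2°

The 7i subshell has l = 6.
|L|² = l(l+1)ℏ² = 42ℏ², so |L| = √42 ℏ.
The smallest angle corresponds to the largest L_z, i.e. m_l = l = 6, giving L_z = 6ℏ.
cos θ_min = 6/√42, so θ_min ≈ 22.2°.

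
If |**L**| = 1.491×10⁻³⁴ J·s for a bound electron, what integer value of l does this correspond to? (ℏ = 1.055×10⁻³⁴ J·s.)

l = 1

|L|/ℏ = (1.491×10⁻³⁴)/(1.055×10⁻³⁴) ≈ 1.413.
l(l+1) ≈ 1.413² ≈ 2.00, so l = 1.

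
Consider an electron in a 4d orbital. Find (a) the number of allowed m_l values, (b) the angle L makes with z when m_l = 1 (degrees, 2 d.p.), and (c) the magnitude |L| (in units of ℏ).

5 values; θ(m_l=1) ≈ 65.91°; |L| = √6 ℏ ≈ 2.449ℏ

4d means n = 4, l = 2.
There are 2l+1 = 5 values of m_l.
For m_l = 1: cos θ = 1/√6, θ ≈ 65.91°.
|L| = ℏ√(2·3) = √6 ℏ ≈ 2.449ℏ.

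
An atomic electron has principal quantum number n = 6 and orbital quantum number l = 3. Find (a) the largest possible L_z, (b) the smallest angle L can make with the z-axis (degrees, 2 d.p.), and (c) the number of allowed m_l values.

L_z,max = 3ℏ; θ_min ≈ 30.00°; 7 values

L_z,max = lℏ = 3ℏ.
cos θ_min = 3/√12, so θ_min ≈ 30.00°.
There are 2l+1 = 7 values of m_l.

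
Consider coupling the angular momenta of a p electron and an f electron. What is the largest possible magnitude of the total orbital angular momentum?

|L_tot|_max = 2√5 ℏ ≈ 4.472ℏ

The total orbital quantum number L ranges from |l₁ − l₂| to l₁ + l₂ in integer steps.
Allowed values: L = 2, 3, 4.
The largest magnitude corresponds to L = 4: |L_tot| = ℏ√(4·5) = 2√5 ℏ.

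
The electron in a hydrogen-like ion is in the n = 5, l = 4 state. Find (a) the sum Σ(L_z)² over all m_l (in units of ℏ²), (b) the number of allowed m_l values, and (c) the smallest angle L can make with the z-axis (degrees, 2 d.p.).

Σ m_l² = 60, so Σ(L_z)² = 60 ℏ².
There are 2l+1 = 9 values of m_l.
cos θ_min = 4/√20, so θ_min ≈ 26.57°.

Σ(L_z)² = 60 ℏ²; 9 values; θ_min ≈ 26.57°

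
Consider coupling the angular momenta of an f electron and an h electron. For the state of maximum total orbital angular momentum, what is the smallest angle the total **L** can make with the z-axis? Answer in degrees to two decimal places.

θ_min ≈ 19.47°

L runs from |3 − 5| = 2 to 3 + 5 = 8.
L ∈ {2, 3, 4, 5, 6, 7, 8}.
The maximum is L = 8, with |L_tot| = ℏ√(8·9) = 6√2 ℏ.
The minimum angle with z is arccos(8/√72) ≈ 19.47°.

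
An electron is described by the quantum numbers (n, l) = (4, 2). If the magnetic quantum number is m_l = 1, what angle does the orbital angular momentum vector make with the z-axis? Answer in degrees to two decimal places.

θ ≈ 65.91°

|L|² = l(l+1)ℏ² = 6ℏ², so |L| = √6 ℏ.
L_z = m_l ℏ = 1ℏ.
cos θ = L_z/|L| = 1/√6, so θ ≈ 65.91°.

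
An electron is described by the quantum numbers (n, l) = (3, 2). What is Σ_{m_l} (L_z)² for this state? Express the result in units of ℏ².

The allowed m_l values are -2, -1, 0, 1, 2.
Σ m_l² = 2·(1 + 4) = 10.

Σ(L_z)² = 10 ℏ²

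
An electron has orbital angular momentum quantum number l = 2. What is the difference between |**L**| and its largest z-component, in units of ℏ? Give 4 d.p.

|L| = √6 ℏ ≈ 2.4495ℏ, while L_z,max = lℏ = 2ℏ.
The difference is (√6 − 2)ℏ ≈ 0.4495ℏ.

|L| − L_z,max ≈ 0.4495ℏ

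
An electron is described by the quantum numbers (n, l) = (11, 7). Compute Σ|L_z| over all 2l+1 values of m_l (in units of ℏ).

The allowed m_l values are -7, -6, -5, -4, -3, -2, -1, 0, 1, 2, 3, 4, 5, 6, 7.
Σ|m_l| = 2·7(7+1)/2 = 56.

Σ|L_z| = 56 ℏ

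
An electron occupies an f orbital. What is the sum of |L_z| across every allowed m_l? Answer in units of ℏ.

Σ|L_z| = 12 ℏ

An f state has l = 3.
m_l ∈ {-3, -2, -1, 0, 1, 2, 3}.
Σ|m_l| = l(l+1) = 12.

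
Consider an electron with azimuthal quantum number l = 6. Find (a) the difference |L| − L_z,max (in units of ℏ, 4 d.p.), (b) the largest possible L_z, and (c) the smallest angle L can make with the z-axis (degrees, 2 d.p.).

|L|−L_z,max ≈ 0.4807ℏ; L_z,max = 6ℏ; θ_min ≈ 22.21°

|L| − L_z,max = (√42 − 6)ℏ ≈ 0.4807ℏ.
L_z,max = lℏ = 6ℏ.
cos θ_min = 6/√42, so θ_min ≈ 22.21°.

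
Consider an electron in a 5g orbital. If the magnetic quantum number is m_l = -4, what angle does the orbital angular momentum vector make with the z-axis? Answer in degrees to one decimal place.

For 5g, l = 4.
|L| = √(l(l+1)) ℏ = 2√5 ℏ.
L_z = m_l ℏ = −4ℏ.
cos θ = L_z/|L| = -4/√20, so θ ≈ 153.4°.

θ ≈ 153.4°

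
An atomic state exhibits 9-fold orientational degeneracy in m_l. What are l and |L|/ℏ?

l = 4, |L| = 2√5 ℏ ≈ 4.472ℏ

9 = 2l + 1, so l = (9−1)/2 = 4.
Then |L| = √(l(l+1)) ℏ = 2√5 ℏ.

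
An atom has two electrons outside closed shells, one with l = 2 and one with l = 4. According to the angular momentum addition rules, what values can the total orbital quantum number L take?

The total orbital quantum number L ranges from |l₁ − l₂| to l₁ + l₂ in integer steps.
So L can be 2, 3, 4, 5, 6.

L = 2, 3, 4, 5, 6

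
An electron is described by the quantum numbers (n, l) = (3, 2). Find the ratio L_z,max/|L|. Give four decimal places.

|L| = √6 ℏ ≈ 2.4495ℏ, while L_z,max = lℏ = 2ℏ.
L_z,max/|L| = 2/√6 = 0.8165.

L_z,max/|L| = 0.8165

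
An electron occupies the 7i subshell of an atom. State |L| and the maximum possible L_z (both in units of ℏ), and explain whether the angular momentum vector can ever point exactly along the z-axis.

No: L_z,max = 6ℏ < |L| = √42 ℏ ≈ 6.481ℏ

7i means n = 7, l = 6.
|L| = √42 ℏ ≈ 6.4807ℏ, while L_z,max = lℏ = 6ℏ.
Since |L| > L_z,max, the vector can never point exactly along z; the closest it comes is θ_min = arccos(6/√42) ≈ 22.2°.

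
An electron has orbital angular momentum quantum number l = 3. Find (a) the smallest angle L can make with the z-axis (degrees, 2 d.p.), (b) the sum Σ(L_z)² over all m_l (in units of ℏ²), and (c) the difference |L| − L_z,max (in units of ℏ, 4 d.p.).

cos θ_min = 3/√12, so θ_min ≈ 30.00°.
Σ m_l² = 28, so Σ(L_z)² = 28 ℏ².
|L| − L_z,max = (2√3 − 3)ℏ ≈ 0.4641ℏ.

θ_min ≈ 30.00°; Σ(L_z)² = 28 ℏ²; |L|−L_z,max ≈ 0.4641ℏ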